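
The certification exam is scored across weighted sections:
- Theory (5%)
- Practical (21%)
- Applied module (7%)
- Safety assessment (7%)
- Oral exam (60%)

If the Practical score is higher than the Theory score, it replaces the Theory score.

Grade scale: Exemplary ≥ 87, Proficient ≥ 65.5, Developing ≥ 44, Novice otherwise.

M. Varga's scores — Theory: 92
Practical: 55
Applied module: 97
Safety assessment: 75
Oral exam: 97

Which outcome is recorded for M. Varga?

Proficient

Practical (55) ≤ Theory (92), so Theory stays at 92.
Weighted total:
  Theory 92 × 0.05 = 4.6
  Practical 55 × 0.21 = 11.55
  Applied module 97 × 0.07 = 6.79
  Safety assessment 75 × 0.07 = 5.25
  Oral exam 97 × 0.6 = 58.2
Sum = 86.39
86.39 is ≥ 65.5 and < 87 → Proficient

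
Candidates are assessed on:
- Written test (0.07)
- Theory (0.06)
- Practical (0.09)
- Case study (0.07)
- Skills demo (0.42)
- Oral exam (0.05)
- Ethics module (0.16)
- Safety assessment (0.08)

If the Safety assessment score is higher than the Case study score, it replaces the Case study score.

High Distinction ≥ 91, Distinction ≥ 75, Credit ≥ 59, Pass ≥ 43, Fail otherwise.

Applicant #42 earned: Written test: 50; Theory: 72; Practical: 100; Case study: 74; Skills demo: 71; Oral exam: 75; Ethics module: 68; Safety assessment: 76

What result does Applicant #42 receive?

Credit

Safety assessment (76) > Case study (74), so Case study counts as 76.
Weighted total:
  Written test 50 × 0.07 = 3.5
  Theory 72 × 0.06 = 4.32
  Practical 100 × 0.09 = 9
  Case study 76 × 0.07 = 5.32
  Skills demo 71 × 0.42 = 29.82
  Oral exam 75 × 0.05 = 3.75
  Ethics module 68 × 0.16 = 10.88
  Safety assessment 76 × 0.08 = 6.08
Sum = 72.67
72.67 is ≥ 59 and < 75 → Credit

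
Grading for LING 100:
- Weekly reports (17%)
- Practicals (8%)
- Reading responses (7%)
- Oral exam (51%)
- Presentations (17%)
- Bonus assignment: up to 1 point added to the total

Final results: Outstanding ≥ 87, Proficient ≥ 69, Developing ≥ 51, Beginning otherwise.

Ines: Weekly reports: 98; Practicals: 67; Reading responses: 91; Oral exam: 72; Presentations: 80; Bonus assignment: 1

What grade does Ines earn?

Proficient

Weighted total:
  Weekly reports 98 × 0.17 = 16.66
  Practicals 67 × 0.08 = 5.36
  Reading responses 91 × 0.07 = 6.37
  Oral exam 72 × 0.51 = 36.72
  Presentations 80 × 0.17 = 13.6
Sum = 78.71
Bonus assignment: 78.71 + 1 = 79.71
79.71 is ≥ 69 and < 87 → Proficient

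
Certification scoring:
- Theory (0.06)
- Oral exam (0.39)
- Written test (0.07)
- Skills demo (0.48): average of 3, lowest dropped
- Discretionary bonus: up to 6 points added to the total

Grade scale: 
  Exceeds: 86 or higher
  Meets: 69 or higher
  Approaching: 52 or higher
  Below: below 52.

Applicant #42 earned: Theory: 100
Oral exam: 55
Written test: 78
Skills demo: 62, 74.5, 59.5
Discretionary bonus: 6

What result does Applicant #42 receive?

Skills demo: drop 59.5 → average of remaining 2 = 136.5/2 = 68.25
Weighted total:
  Theory 100 × 0.06 = 6
  Oral exam 55 × 0.39 = 21.45
  Written test 78 × 0.07 = 5.46
  Skills demo 68.25 × 0.48 = 32.76
Sum = 65.67
Discretionary bonus: 65.67 + 6 = 71.67
71.67 is ≥ 69 and < 86 → Meets

Meets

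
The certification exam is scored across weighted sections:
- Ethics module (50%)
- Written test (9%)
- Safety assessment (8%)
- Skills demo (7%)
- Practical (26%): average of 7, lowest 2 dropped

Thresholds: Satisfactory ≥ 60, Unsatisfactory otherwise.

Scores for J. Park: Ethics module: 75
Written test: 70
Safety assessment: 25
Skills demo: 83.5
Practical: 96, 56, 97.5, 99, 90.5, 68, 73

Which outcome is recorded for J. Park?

Satisfactory

Practical: drop 56, 68 → average of remaining 5 = 456/5 = 91.2
Weighted total:
  Ethics module 75 × 0.5 = 37.5
  Written test 70 × 0.09 = 6.3
  Safety assessment 25 × 0.08 = 2
  Skills demo 83.5 × 0.07 = 5.845
  Practical 91.2 × 0.26 = 23.712
Sum = 75.357
75.357 ≥ 60 → Satisfactory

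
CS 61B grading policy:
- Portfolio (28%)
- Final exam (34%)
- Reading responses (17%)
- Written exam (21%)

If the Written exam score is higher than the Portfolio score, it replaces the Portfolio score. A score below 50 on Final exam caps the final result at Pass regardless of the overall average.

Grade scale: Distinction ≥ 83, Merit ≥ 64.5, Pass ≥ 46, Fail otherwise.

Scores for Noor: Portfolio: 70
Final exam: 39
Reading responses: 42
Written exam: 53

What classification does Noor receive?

Written exam (53) ≤ Portfolio (70), so Portfolio stays at 70.
Final exam score 39 < 50: minimum not met.
Weighted total:
  Portfolio 70 × 0.28 = 19.6
  Final exam 39 × 0.34 = 13.26
  Reading responses 42 × 0.17 = 7.14
  Written exam 53 × 0.21 = 11.13
Sum = 51.13
51.13 would be Pass; cap at Pass applies → Pass.

Pass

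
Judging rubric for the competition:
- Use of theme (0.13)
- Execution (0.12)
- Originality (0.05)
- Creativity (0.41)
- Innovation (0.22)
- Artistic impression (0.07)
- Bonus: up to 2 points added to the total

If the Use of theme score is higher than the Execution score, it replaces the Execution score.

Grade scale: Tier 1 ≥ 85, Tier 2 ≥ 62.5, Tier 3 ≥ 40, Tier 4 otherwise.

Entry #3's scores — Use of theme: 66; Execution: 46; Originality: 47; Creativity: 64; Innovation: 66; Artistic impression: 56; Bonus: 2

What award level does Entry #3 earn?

Use of theme (66) > Execution (46), so Execution counts as 66.
Weighted total:
  Use of theme 66 × 0.13 = 8.58
  Execution 66 × 0.12 = 7.92
  Originality 47 × 0.05 = 2.35
  Creativity 64 × 0.41 = 26.24
  Innovation 66 × 0.22 = 14.52
  Artistic impression 56 × 0.07 = 3.92
Sum = 63.53
Bonus: 63.53 + 2 = 65.53
65.53 is ≥ 62.5 and < 85 → Tier 2

Tier 2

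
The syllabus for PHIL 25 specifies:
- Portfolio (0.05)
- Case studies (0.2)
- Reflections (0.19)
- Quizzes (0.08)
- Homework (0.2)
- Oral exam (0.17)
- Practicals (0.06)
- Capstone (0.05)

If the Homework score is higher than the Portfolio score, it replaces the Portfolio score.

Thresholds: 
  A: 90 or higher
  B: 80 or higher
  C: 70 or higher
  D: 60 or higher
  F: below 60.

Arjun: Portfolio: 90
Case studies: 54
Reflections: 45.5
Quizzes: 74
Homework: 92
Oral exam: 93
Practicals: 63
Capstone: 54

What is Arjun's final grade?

C

Homework (92) > Portfolio (90), so Portfolio counts as 92.
Weighted total:
  Portfolio 92 × 0.05 = 4.6
  Case studies 54 × 0.2 = 10.8
  Reflections 45.5 × 0.19 = 8.645
  Quizzes 74 × 0.08 = 5.92
  Homework 92 × 0.2 = 18.4
  Oral exam 93 × 0.17 = 15.81
  Practicals 63 × 0.06 = 3.78
  Capstone 54 × 0.05 = 2.7
Sum = 70.655
70.655 is ≥ 70 and < 80 → C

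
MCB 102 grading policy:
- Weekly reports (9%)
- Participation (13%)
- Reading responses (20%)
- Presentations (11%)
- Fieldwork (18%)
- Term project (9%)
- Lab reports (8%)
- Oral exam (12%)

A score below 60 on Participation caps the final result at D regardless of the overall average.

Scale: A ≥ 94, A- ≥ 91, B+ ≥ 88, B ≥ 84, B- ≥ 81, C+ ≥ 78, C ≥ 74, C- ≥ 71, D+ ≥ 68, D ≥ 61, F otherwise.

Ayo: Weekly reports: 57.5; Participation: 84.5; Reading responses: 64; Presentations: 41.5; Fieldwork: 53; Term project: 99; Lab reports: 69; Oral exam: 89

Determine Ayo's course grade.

D+

Participation score 84.5 ≥ 60: minimum met.
Weighted total:
  Weekly reports 57.5 × 0.09 = 5.175
  Participation 84.5 × 0.13 = 10.985
  Reading responses 64 × 0.2 = 12.8
  Presentations 41.5 × 0.11 = 4.565
  Fieldwork 53 × 0.18 = 9.54
  Term project 99 × 0.09 = 8.91
  Lab reports 69 × 0.08 = 5.52
  Oral exam 89 × 0.12 = 10.68
Sum = 68.175
68.175 is ≥ 68 and < 71 → D+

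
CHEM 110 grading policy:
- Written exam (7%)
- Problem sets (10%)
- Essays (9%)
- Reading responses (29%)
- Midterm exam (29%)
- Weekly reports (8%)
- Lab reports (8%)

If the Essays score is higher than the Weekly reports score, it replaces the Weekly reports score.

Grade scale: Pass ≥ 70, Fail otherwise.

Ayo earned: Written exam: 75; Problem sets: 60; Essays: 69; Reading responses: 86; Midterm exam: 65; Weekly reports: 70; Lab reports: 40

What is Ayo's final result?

Pass

Essays (69) ≤ Weekly reports (70), so Weekly reports stays at 70.
Weighted total:
  Written exam 75 × 0.07 = 5.25
  Problem sets 60 × 0.1 = 6
  Essays 69 × 0.09 = 6.21
  Reading responses 86 × 0.29 = 24.94
  Midterm exam 65 × 0.29 = 18.85
  Weekly reports 70 × 0.08 = 5.6
  Lab reports 40 × 0.08 = 3.2
Sum = 70.05
70.05 ≥ 70 → Pass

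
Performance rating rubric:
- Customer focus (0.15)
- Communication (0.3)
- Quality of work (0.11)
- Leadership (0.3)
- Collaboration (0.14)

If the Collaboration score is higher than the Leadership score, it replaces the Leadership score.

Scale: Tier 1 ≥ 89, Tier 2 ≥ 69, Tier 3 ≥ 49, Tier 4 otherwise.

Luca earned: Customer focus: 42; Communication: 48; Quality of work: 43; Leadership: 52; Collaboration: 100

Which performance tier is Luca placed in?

Tier 2

Collaboration (100) > Leadership (52), so Leadership counts as 100.
Weighted total:
  Customer focus 42 × 0.15 = 6.3
  Communication 48 × 0.3 = 14.4
  Quality of work 43 × 0.11 = 4.73
  Leadership 100 × 0.3 = 30
  Collaboration 100 × 0.14 = 14
Sum = 69.43
69.43 is ≥ 69 and < 89 → Tier 2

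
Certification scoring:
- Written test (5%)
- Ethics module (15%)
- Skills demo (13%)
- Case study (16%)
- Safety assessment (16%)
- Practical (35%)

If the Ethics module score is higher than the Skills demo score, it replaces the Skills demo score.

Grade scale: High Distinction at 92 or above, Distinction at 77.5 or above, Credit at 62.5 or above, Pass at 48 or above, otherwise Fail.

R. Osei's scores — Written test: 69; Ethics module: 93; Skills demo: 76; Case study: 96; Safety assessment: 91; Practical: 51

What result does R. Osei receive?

Credit

Ethics module (93) > Skills demo (76), so Skills demo counts as 93.
Weighted total:
  Written test 69 × 0.05 = 3.45
  Ethics module 93 × 0.15 = 13.95
  Skills demo 93 × 0.13 = 12.09
  Case study 96 × 0.16 = 15.36
  Safety assessment 91 × 0.16 = 14.56
  Practical 51 × 0.35 = 17.85
Sum = 77.26
77.26 is ≥ 62.5 and < 77.5 → Credit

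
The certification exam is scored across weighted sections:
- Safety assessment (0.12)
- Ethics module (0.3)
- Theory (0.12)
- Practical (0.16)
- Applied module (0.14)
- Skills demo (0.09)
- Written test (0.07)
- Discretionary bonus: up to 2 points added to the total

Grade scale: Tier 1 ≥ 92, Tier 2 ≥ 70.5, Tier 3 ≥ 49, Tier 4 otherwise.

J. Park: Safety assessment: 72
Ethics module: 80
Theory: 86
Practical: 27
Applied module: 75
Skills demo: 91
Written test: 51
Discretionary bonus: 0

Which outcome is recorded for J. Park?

Weighted total:
  Safety assessment 72 × 0.12 = 8.64
  Ethics module 80 × 0.3 = 24
  Theory 86 × 0.12 = 10.32
  Practical 27 × 0.16 = 4.32
  Applied module 75 × 0.14 = 10.5
  Skills demo 91 × 0.09 = 8.19
  Written test 51 × 0.07 = 3.57
Sum = 69.54
Discretionary bonus: 69.54 + 0 = 69.54
69.54 is ≥ 49 and < 70.5 → Tier 3

Tier 3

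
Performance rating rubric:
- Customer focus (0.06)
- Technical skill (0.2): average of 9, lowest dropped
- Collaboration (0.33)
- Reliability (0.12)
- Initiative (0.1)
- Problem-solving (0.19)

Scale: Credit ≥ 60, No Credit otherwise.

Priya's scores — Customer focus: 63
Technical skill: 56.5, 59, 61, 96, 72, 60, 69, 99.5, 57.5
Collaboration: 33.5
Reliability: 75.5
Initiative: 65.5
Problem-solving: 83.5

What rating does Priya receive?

Technical skill: drop 56.5 → average of remaining 8 = 574/8 = 71.75
Weighted total:
  Customer focus 63 × 0.06 = 3.78
  Technical skill 71.75 × 0.2 = 14.35
  Collaboration 33.5 × 0.33 = 11.055
  Reliability 75.5 × 0.12 = 9.06
  Initiative 65.5 × 0.1 = 6.55
  Problem-solving 83.5 × 0.19 = 15.865
Sum = 60.66
60.66 ≥ 60 → Credit

Credit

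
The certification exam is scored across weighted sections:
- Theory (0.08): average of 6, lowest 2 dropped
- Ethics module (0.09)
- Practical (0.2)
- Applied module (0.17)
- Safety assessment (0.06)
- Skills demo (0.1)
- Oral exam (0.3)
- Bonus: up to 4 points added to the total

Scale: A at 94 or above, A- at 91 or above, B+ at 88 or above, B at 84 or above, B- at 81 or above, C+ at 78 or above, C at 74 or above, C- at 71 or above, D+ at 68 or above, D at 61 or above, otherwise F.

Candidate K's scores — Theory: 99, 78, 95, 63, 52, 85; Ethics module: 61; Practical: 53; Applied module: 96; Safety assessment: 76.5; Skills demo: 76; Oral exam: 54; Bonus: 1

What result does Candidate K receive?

Theory: drop 52, 63 → average of remaining 4 = 357/4 = 89.25
Weighted total:
  Theory 89.25 × 0.08 = 7.14
  Ethics module 61 × 0.09 = 5.49
  Practical 53 × 0.2 = 10.6
  Applied module 96 × 0.17 = 16.32
  Safety assessment 76.5 × 0.06 = 4.59
  Skills demo 76 × 0.1 = 7.6
  Oral exam 54 × 0.3 = 16.2
Sum = 67.94
Bonus: 67.94 + 1 = 68.94
68.94 is ≥ 68 and < 71 → D+

D+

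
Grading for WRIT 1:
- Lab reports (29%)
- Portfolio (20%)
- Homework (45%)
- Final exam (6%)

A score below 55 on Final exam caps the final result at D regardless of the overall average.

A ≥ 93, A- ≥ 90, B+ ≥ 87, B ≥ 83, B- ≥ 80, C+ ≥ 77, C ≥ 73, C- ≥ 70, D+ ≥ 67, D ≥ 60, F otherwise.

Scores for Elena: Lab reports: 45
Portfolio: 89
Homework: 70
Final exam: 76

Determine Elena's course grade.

D

Final exam score 76 ≥ 55: minimum met.
Weighted total:
  Lab reports 45 × 0.29 = 13.05
  Portfolio 89 × 0.2 = 17.8
  Homework 70 × 0.45 = 31.5
  Final exam 76 × 0.06 = 4.56
Sum = 66.91
66.91 is ≥ 60 and < 67 → D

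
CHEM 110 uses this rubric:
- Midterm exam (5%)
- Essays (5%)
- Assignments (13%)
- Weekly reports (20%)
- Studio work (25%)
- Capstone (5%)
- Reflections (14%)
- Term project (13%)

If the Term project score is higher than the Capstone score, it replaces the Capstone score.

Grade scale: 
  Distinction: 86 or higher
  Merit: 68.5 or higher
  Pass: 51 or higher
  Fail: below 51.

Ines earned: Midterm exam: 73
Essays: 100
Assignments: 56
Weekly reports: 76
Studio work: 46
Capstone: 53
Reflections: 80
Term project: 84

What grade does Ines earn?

Merit

Term project (84) > Capstone (53), so Capstone counts as 84.
Weighted total:
  Midterm exam 73 × 0.05 = 3.65
  Essays 100 × 0.05 = 5
  Assignments 56 × 0.13 = 7.28
  Weekly reports 76 × 0.2 = 15.2
  Studio work 46 × 0.25 = 11.5
  Capstone 84 × 0.05 = 4.2
  Reflections 80 × 0.14 = 11.2
  Term project 84 × 0.13 = 10.92
Sum = 68.95
68.95 is ≥ 68.5 and < 86 → Merit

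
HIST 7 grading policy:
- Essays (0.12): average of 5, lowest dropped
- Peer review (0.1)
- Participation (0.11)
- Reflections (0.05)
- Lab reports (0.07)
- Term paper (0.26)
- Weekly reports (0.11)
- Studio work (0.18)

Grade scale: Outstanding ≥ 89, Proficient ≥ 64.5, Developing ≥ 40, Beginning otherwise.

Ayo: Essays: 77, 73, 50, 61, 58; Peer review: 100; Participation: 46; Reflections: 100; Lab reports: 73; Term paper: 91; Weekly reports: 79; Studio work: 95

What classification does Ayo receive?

Proficient

Essays: drop 50 → average of remaining 4 = 269/4 = 67.25
Weighted total:
  Essays 67.25 × 0.12 = 8.07
  Peer review 100 × 0.1 = 10
  Participation 46 × 0.11 = 5.06
  Reflections 100 × 0.05 = 5
  Lab reports 73 × 0.07 = 5.11
  Term paper 91 × 0.26 = 23.66
  Weekly reports 79 × 0.11 = 8.69
  Studio work 95 × 0.18 = 17.1
Sum = 82.69
82.69 is ≥ 64.5 and < 89 → Proficient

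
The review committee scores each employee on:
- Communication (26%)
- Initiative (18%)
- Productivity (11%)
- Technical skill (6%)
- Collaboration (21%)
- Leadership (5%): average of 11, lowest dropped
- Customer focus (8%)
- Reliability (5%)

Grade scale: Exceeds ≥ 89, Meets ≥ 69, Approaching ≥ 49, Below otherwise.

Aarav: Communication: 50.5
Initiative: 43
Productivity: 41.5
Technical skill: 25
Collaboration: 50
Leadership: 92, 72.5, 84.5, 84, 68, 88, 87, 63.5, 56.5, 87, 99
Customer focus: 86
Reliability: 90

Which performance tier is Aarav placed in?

Leadership: drop 56.5 → average of remaining 10 = 825.5/10 = 82.55
Weighted total:
  Communication 50.5 × 0.26 = 13.13
  Initiative 43 × 0.18 = 7.74
  Productivity 41.5 × 0.11 = 4.565
  Technical skill 25 × 0.06 = 1.5
  Collaboration 50 × 0.21 = 10.5
  Leadership 82.55 × 0.05 = 4.1275
  Customer focus 86 × 0.08 = 6.88
  Reliability 90 × 0.05 = 4.5
Sum = 52.9425
52.9425 is ≥ 49 and < 69 → Approaching

Approaching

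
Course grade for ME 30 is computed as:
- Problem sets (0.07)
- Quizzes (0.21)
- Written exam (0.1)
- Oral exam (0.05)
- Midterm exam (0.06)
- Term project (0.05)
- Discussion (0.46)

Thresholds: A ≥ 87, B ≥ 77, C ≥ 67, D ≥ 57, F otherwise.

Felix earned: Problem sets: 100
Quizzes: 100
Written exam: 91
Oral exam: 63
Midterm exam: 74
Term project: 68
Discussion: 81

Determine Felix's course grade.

Weighted total:
  Problem sets 100 × 0.07 = 7
  Quizzes 100 × 0.21 = 21
  Written exam 91 × 0.1 = 9.1
  Oral exam 63 × 0.05 = 3.15
  Midterm exam 74 × 0.06 = 4.44
  Term project 68 × 0.05 = 3.4
  Discussion 81 × 0.46 = 37.26
Sum = 85.35
85.35 is ≥ 77 and < 87 → B

B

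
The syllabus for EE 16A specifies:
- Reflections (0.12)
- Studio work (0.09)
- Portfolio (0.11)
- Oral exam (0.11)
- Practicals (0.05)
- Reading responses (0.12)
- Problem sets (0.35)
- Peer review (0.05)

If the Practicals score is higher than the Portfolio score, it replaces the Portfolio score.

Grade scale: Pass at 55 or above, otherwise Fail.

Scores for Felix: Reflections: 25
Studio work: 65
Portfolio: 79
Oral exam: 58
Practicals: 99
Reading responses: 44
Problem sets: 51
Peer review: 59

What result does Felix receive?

Pass

Practicals (99) > Portfolio (79), so Portfolio counts as 99.
Weighted total:
  Reflections 25 × 0.12 = 3
  Studio work 65 × 0.09 = 5.85
  Portfolio 99 × 0.11 = 10.89
  Oral exam 58 × 0.11 = 6.38
  Practicals 99 × 0.05 = 4.95
  Reading responses 44 × 0.12 = 5.28
  Problem sets 51 × 0.35 = 17.85
  Peer review 59 × 0.05 = 2.95
Sum = 57.15
57.15 ≥ 55 → Pass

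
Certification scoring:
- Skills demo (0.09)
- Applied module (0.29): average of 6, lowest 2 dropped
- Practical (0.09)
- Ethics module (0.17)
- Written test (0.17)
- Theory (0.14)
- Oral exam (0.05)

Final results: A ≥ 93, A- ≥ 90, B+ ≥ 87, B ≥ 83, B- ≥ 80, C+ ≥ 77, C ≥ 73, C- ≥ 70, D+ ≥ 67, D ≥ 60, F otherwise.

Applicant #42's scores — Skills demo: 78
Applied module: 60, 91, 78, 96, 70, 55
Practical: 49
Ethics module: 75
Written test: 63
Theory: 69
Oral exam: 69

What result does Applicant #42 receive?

Applied module: drop 55, 60 → average of remaining 4 = 335/4 = 83.75
Weighted total:
  Skills demo 78 × 0.09 = 7.02
  Applied module 83.75 × 0.29 = 24.2875
  Practical 49 × 0.09 = 4.41
  Ethics module 75 × 0.17 = 12.75
  Written test 63 × 0.17 = 10.71
  Theory 69 × 0.14 = 9.66
  Oral exam 69 × 0.05 = 3.45
Sum = 72.2875
72.2875 is ≥ 70 and < 73 → C-

C-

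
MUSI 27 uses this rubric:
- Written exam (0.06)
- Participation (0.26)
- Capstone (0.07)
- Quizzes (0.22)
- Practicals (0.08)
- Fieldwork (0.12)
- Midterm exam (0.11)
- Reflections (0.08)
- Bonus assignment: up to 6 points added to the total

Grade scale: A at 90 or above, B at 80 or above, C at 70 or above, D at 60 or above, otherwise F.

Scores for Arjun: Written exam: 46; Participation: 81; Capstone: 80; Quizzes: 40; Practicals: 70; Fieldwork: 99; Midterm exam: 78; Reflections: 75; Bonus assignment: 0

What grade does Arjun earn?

C

Weighted total:
  Written exam 46 × 0.06 = 2.76
  Participation 81 × 0.26 = 21.06
  Capstone 80 × 0.07 = 5.6
  Quizzes 40 × 0.22 = 8.8
  Practicals 70 × 0.08 = 5.6
  Fieldwork 99 × 0.12 = 11.88
  Midterm exam 78 × 0.11 = 8.58
  Reflections 75 × 0.08 = 6
Sum = 70.28
Bonus assignment: 70.28 + 0 = 70.28
70.28 is ≥ 70 and < 80 → C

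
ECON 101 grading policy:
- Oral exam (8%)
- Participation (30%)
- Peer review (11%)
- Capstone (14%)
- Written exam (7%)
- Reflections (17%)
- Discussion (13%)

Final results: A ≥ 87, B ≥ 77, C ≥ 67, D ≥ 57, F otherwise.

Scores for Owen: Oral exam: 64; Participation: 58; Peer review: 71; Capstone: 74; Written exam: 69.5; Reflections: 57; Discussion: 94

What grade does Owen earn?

Weighted total:
  Oral exam 64 × 0.08 = 5.12
  Participation 58 × 0.3 = 17.4
  Peer review 71 × 0.11 = 7.81
  Capstone 74 × 0.14 = 10.36
  Written exam 69.5 × 0.07 = 4.865
  Reflections 57 × 0.17 = 9.69
  Discussion 94 × 0.13 = 12.22
Sum = 67.465
67.465 is ≥ 67 and < 77 → C

C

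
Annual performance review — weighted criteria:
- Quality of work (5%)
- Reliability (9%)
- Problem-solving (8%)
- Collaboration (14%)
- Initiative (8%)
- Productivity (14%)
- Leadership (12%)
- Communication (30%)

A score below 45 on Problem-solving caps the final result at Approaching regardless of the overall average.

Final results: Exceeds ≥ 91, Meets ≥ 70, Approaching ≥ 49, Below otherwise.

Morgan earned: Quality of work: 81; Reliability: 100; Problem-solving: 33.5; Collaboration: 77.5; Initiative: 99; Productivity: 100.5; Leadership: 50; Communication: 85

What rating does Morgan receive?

Approaching

Problem-solving score 33.5 < 45: minimum not met.
Weighted total:
  Quality of work 81 × 0.05 = 4.05
  Reliability 100 × 0.09 = 9
  Problem-solving 33.5 × 0.08 = 2.68
  Collaboration 77.5 × 0.14 = 10.85
  Initiative 99 × 0.08 = 7.92
  Productivity 100.5 × 0.14 = 14.07
  Leadership 50 × 0.12 = 6
  Communication 85 × 0.3 = 25.5
Sum = 80.07
80.07 would be Meets; cap at Approaching applies → Approaching.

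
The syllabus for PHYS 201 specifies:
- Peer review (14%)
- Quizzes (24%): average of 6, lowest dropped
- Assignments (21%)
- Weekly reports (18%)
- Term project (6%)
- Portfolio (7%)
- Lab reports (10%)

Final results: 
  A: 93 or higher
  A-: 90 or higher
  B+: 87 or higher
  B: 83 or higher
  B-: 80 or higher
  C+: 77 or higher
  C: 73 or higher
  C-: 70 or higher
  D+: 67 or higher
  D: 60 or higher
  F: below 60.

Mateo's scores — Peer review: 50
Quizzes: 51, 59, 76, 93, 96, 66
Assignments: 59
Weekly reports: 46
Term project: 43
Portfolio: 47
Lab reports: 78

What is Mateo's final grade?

D

Quizzes: drop 51 → average of remaining 5 = 390/5 = 78
Weighted total:
  Peer review 50 × 0.14 = 7
  Quizzes 78 × 0.24 = 18.72
  Assignments 59 × 0.21 = 12.39
  Weekly reports 46 × 0.18 = 8.28
  Term project 43 × 0.06 = 2.58
  Portfolio 47 × 0.07 = 3.29
  Lab reports 78 × 0.1 = 7.8
Sum = 60.06
60.06 is ≥ 60 and < 67 → D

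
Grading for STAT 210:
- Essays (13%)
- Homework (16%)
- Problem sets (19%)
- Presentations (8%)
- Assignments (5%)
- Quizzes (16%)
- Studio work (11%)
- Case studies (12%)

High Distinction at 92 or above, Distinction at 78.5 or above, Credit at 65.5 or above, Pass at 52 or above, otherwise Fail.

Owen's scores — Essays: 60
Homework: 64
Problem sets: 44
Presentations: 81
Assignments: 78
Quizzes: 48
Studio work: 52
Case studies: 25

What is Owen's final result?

Pass

Weighted total:
  Essays 60 × 0.13 = 7.8
  Homework 64 × 0.16 = 10.24
  Problem sets 44 × 0.19 = 8.36
  Presentations 81 × 0.08 = 6.48
  Assignments 78 × 0.05 = 3.9
  Quizzes 48 × 0.16 = 7.68
  Studio work 52 × 0.11 = 5.72
  Case studies 25 × 0.12 = 3
Sum = 53.18
53.18 is ≥ 52 and < 65.5 → Pass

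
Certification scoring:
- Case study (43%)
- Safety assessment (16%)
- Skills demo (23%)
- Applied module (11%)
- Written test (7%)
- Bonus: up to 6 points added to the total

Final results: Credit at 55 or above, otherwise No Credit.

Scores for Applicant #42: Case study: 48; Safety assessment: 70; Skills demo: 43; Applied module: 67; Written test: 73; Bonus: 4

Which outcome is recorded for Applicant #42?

Weighted total:
  Case study 48 × 0.43 = 20.64
  Safety assessment 70 × 0.16 = 11.2
  Skills demo 43 × 0.23 = 9.89
  Applied module 67 × 0.11 = 7.37
  Written test 73 × 0.07 = 5.11
Sum = 54.21
Bonus: 54.21 + 4 = 58.21
58.21 ≥ 55 → Credit

Credit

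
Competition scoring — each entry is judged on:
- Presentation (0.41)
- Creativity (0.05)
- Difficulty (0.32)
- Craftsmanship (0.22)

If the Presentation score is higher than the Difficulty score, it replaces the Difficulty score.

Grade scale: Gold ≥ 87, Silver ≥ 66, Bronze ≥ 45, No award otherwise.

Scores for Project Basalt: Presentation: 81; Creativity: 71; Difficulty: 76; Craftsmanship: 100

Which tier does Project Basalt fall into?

Silver

Presentation (81) > Difficulty (76), so Difficulty counts as 81.
Weighted total:
  Presentation 81 × 0.41 = 33.21
  Creativity 71 × 0.05 = 3.55
  Difficulty 81 × 0.32 = 25.92
  Craftsmanship 100 × 0.22 = 22
Sum = 84.68
84.68 is ≥ 66 and < 87 → Silver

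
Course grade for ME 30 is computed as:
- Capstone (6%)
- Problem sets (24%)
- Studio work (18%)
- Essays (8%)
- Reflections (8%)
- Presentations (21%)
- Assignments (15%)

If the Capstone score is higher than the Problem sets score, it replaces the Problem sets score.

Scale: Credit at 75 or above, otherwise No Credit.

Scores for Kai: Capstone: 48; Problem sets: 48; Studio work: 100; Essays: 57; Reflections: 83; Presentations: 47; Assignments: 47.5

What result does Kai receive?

No Credit

Capstone (48) ≤ Problem sets (48), so Problem sets stays at 48.
Weighted total:
  Capstone 48 × 0.06 = 2.88
  Problem sets 48 × 0.24 = 11.52
  Studio work 100 × 0.18 = 18
  Essays 57 × 0.08 = 4.56
  Reflections 83 × 0.08 = 6.64
  Presentations 47 × 0.21 = 9.87
  Assignments 47.5 × 0.15 = 7.125
Sum = 60.595
60.595 < 75 → No Credit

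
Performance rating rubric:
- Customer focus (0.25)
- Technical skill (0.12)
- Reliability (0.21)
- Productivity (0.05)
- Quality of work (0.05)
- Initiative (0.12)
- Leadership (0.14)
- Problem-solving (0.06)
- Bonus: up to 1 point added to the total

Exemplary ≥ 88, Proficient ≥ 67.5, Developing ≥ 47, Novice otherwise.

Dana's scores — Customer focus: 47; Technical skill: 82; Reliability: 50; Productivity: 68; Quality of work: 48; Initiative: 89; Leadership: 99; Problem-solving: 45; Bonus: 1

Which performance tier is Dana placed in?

Weighted total:
  Customer focus 47 × 0.25 = 11.75
  Technical skill 82 × 0.12 = 9.84
  Reliability 50 × 0.21 = 10.5
  Productivity 68 × 0.05 = 3.4
  Quality of work 48 × 0.05 = 2.4
  Initiative 89 × 0.12 = 10.68
  Leadership 99 × 0.14 = 13.86
  Problem-solving 45 × 0.06 = 2.7
Sum = 65.13
Bonus: 65.13 + 1 = 66.13
66.13 is ≥ 47 and < 67.5 → Developing

Developing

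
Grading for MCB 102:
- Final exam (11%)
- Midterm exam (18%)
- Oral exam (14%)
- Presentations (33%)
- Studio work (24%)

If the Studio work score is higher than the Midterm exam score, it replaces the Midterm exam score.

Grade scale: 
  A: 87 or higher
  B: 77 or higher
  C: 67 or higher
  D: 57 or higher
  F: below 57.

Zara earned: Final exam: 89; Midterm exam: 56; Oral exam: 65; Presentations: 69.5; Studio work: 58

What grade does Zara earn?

D

Studio work (58) > Midterm exam (56), so Midterm exam counts as 58.
Weighted total:
  Final exam 89 × 0.11 = 9.79
  Midterm exam 58 × 0.18 = 10.44
  Oral exam 65 × 0.14 = 9.1
  Presentations 69.5 × 0.33 = 22.935
  Studio work 58 × 0.24 = 13.92
Sum = 66.185
66.185 is ≥ 57 and < 67 → D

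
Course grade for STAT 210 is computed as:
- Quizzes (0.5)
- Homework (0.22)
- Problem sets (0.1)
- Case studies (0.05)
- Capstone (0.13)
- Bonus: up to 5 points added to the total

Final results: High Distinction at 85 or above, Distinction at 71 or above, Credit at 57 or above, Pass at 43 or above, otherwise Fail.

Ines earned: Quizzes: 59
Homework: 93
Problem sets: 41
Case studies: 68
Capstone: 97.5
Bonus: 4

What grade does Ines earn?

Weighted total:
  Quizzes 59 × 0.5 = 29.5
  Homework 93 × 0.22 = 20.46
  Problem sets 41 × 0.1 = 4.1
  Case studies 68 × 0.05 = 3.4
  Capstone 97.5 × 0.13 = 12.675
Sum = 70.135
Bonus: 70.135 + 4 = 74.135
74.135 is ≥ 71 and < 85 → Distinction

Distinction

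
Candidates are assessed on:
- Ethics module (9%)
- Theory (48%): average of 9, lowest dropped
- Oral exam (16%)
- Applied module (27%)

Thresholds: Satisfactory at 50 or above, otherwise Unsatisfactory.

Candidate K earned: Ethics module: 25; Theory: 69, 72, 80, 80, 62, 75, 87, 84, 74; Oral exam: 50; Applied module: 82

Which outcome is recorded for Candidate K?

Satisfactory

Theory: drop 62 → average of remaining 8 = 621/8 = 77.625
Weighted total:
  Ethics module 25 × 0.09 = 2.25
  Theory 77.625 × 0.48 = 37.26
  Oral exam 50 × 0.16 = 8
  Applied module 82 × 0.27 = 22.14
Sum = 69.65
69.65 ≥ 50 → Satisfactory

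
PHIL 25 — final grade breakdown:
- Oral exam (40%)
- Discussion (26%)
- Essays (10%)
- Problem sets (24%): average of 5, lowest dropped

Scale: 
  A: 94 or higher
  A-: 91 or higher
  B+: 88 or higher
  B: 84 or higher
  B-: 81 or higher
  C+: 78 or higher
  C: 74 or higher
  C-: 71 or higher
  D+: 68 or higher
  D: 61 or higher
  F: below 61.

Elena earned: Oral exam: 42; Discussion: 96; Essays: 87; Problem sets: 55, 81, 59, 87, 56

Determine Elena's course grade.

Problem sets: drop 55 → average of remaining 4 = 283/4 = 70.75
Weighted total:
  Oral exam 42 × 0.4 = 16.8
  Discussion 96 × 0.26 = 24.96
  Essays 87 × 0.1 = 8.7
  Problem sets 70.75 × 0.24 = 16.98
Sum = 67.44
67.44 is ≥ 61 and < 68 → D

D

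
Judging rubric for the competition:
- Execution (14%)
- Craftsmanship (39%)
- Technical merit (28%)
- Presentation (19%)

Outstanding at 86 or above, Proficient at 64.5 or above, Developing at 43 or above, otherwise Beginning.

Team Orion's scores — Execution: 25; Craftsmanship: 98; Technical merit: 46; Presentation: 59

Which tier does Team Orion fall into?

Proficient

Weighted total:
  Execution 25 × 0.14 = 3.5
  Craftsmanship 98 × 0.39 = 38.22
  Technical merit 46 × 0.28 = 12.88
  Presentation 59 × 0.19 = 11.21
Sum = 65.81
65.81 is ≥ 64.5 and < 86 → Proficient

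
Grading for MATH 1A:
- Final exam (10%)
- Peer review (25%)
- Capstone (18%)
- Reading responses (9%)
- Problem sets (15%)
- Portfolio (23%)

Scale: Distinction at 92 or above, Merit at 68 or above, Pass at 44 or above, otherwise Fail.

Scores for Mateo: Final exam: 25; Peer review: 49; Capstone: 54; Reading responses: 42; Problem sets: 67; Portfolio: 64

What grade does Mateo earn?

Pass

Weighted total:
  Final exam 25 × 0.1 = 2.5
  Peer review 49 × 0.25 = 12.25
  Capstone 54 × 0.18 = 9.72
  Reading responses 42 × 0.09 = 3.78
  Problem sets 67 × 0.15 = 10.05
  Portfolio 64 × 0.23 = 14.72
Sum = 53.02
53.02 is ≥ 44 and < 68 → Pass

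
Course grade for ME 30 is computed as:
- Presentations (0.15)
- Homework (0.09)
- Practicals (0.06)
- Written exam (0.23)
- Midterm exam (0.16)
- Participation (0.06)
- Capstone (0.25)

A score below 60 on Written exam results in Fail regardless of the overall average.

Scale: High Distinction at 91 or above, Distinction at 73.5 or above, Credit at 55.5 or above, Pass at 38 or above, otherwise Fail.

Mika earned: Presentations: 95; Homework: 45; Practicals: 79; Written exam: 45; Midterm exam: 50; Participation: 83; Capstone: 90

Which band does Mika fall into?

Written exam score 45 < 60: minimum not met.
Weighted total:
  Presentations 95 × 0.15 = 14.25
  Homework 45 × 0.09 = 4.05
  Practicals 79 × 0.06 = 4.74
  Written exam 45 × 0.23 = 10.35
  Midterm exam 50 × 0.16 = 8
  Participation 83 × 0.06 = 4.98
  Capstone 90 × 0.25 = 22.5
Sum = 68.87
Because the Written exam minimum was not met, the result is Fail.

Fail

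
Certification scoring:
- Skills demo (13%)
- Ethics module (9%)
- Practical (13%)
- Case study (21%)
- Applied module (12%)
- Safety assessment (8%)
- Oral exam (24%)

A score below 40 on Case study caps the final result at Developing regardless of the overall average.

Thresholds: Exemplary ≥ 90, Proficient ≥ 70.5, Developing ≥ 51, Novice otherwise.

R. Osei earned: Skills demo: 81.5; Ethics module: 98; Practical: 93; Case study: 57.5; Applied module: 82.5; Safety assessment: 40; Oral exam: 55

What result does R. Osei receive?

Case study score 57.5 ≥ 40: minimum met.
Weighted total:
  Skills demo 81.5 × 0.13 = 10.595
  Ethics module 98 × 0.09 = 8.82
  Practical 93 × 0.13 = 12.09
  Case study 57.5 × 0.21 = 12.075
  Applied module 82.5 × 0.12 = 9.9
  Safety assessment 40 × 0.08 = 3.2
  Oral exam 55 × 0.24 = 13.2
Sum = 69.88
69.88 is ≥ 51 and < 70.5 → Developing

Developing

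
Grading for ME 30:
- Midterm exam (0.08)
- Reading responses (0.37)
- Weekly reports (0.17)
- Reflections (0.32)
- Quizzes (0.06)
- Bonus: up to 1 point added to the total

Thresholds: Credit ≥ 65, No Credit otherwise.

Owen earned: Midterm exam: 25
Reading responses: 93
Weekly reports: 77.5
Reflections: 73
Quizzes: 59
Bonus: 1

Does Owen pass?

Credit

Weighted total:
  Midterm exam 25 × 0.08 = 2
  Reading responses 93 × 0.37 = 34.41
  Weekly reports 77.5 × 0.17 = 13.175
  Reflections 73 × 0.32 = 23.36
  Quizzes 59 × 0.06 = 3.54
Sum = 76.485
Bonus: 76.485 + 1 = 77.485
77.485 ≥ 65 → Credit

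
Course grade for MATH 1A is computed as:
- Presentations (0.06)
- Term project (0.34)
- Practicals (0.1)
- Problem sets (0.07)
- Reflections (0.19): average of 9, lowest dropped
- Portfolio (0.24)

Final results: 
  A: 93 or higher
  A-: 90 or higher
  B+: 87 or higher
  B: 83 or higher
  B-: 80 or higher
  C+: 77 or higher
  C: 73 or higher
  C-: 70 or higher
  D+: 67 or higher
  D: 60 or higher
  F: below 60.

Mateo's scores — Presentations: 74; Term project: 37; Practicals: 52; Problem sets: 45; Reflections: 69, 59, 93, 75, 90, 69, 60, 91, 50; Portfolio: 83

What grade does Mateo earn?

F

Reflections: drop 50 → average of remaining 8 = 606/8 = 75.75
Weighted total:
  Presentations 74 × 0.06 = 4.44
  Term project 37 × 0.34 = 12.58
  Practicals 52 × 0.1 = 5.2
  Problem sets 45 × 0.07 = 3.15
  Reflections 75.75 × 0.19 = 14.3925
  Portfolio 83 × 0.24 = 19.92
Sum = 59.6825
59.6825 < 60 → F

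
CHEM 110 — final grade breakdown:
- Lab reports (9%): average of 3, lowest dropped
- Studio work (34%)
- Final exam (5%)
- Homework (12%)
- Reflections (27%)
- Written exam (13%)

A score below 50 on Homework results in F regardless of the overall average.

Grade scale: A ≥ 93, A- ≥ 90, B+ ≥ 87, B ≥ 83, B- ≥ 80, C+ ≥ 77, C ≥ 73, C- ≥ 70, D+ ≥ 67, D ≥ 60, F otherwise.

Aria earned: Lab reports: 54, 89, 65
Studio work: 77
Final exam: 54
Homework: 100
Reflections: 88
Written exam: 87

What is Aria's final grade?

B-

Lab reports: drop 54 → average of remaining 2 = 154/2 = 77
Homework score 100 ≥ 50: minimum met.
Weighted total:
  Lab reports 77 × 0.09 = 6.93
  Studio work 77 × 0.34 = 26.18
  Final exam 54 × 0.05 = 2.7
  Homework 100 × 0.12 = 12
  Reflections 88 × 0.27 = 23.76
  Written exam 87 × 0.13 = 11.31
Sum = 82.88
82.88 is ≥ 80 and < 83 → B-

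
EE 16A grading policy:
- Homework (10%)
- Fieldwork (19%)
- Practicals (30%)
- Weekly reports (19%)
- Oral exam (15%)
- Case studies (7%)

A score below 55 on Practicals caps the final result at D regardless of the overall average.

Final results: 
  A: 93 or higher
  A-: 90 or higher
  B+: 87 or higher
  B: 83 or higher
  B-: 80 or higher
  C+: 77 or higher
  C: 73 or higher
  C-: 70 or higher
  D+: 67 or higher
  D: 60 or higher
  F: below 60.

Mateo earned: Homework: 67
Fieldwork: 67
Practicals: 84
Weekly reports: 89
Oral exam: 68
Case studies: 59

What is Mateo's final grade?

C

Practicals score 84 ≥ 55: minimum met.
Weighted total:
  Homework 67 × 0.1 = 6.7
  Fieldwork 67 × 0.19 = 12.73
  Practicals 84 × 0.3 = 25.2
  Weekly reports 89 × 0.19 = 16.91
  Oral exam 68 × 0.15 = 10.2
  Case studies 59 × 0.07 = 4.13
Sum = 75.87
75.87 is ≥ 73 and < 77 → C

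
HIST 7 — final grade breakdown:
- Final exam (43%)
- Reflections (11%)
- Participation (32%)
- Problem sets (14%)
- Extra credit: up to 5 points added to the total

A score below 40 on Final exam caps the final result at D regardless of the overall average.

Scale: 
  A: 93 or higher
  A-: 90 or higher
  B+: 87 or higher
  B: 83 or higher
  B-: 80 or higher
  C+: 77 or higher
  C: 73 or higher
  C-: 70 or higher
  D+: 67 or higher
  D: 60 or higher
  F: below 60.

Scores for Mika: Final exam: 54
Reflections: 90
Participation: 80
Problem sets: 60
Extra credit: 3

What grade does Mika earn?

C-

Final exam score 54 ≥ 40: minimum met.
Weighted total:
  Final exam 54 × 0.43 = 23.22
  Reflections 90 × 0.11 = 9.9
  Participation 80 × 0.32 = 25.6
  Problem sets 60 × 0.14 = 8.4
Sum = 67.12
Extra credit: 67.12 + 3 = 70.12
70.12 is ≥ 70 and < 73 → C-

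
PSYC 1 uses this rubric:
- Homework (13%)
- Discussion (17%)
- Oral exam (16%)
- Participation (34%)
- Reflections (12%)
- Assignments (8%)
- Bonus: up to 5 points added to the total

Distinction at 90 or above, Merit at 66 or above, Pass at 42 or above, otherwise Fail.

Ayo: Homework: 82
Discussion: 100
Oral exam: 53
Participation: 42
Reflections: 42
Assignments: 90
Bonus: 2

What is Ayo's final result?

Weighted total:
  Homework 82 × 0.13 = 10.66
  Discussion 100 × 0.17 = 17
  Oral exam 53 × 0.16 = 8.48
  Participation 42 × 0.34 = 14.28
  Reflections 42 × 0.12 = 5.04
  Assignments 90 × 0.08 = 7.2
Sum = 62.66
Bonus: 62.66 + 2 = 64.66
64.66 is ≥ 42 and < 66 → Pass

Pass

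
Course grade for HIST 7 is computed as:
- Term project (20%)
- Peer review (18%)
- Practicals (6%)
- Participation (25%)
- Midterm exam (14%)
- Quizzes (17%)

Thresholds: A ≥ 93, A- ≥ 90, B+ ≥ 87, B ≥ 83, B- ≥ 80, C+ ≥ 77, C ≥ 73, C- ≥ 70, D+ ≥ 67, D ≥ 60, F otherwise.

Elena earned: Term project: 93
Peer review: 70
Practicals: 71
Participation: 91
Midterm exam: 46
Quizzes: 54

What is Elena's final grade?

Weighted total:
  Term project 93 × 0.2 = 18.6
  Peer review 70 × 0.18 = 12.6
  Practicals 71 × 0.06 = 4.26
  Participation 91 × 0.25 = 22.75
  Midterm exam 46 × 0.14 = 6.44
  Quizzes 54 × 0.17 = 9.18
Sum = 73.83
73.83 is ≥ 73 and < 77 → C

C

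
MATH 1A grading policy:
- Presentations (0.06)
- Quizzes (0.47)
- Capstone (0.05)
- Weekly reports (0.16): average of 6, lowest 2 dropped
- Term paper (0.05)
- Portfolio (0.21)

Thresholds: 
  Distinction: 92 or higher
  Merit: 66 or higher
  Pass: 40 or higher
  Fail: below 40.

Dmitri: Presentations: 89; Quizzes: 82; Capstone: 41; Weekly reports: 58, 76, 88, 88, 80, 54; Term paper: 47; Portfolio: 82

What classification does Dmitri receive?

Weekly reports: drop 54, 58 → average of remaining 4 = 332/4 = 83
Weighted total:
  Presentations 89 × 0.06 = 5.34
  Quizzes 82 × 0.47 = 38.54
  Capstone 41 × 0.05 = 2.05
  Weekly reports 83 × 0.16 = 13.28
  Term paper 47 × 0.05 = 2.35
  Portfolio 82 × 0.21 = 17.22
Sum = 78.78
78.78 is ≥ 66 and < 92 → Merit

Merit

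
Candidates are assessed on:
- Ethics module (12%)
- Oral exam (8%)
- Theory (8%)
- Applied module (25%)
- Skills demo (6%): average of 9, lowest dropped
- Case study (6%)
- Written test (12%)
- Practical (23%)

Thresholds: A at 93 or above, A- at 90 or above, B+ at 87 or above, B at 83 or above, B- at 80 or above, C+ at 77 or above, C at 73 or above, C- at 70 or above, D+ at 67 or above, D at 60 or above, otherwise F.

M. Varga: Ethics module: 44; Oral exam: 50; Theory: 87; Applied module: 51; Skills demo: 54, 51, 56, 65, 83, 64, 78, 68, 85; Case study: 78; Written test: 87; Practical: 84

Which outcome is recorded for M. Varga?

D+

Skills demo: drop 51 → average of remaining 8 = 553/8 = 69.125
Weighted total:
  Ethics module 44 × 0.12 = 5.28
  Oral exam 50 × 0.08 = 4
  Theory 87 × 0.08 = 6.96
  Applied module 51 × 0.25 = 12.75
  Skills demo 69.125 × 0.06 = 4.1475
  Case study 78 × 0.06 = 4.68
  Written test 87 × 0.12 = 10.44
  Practical 84 × 0.23 = 19.32
Sum = 67.5775
67.5775 is ≥ 67 and < 70 → D+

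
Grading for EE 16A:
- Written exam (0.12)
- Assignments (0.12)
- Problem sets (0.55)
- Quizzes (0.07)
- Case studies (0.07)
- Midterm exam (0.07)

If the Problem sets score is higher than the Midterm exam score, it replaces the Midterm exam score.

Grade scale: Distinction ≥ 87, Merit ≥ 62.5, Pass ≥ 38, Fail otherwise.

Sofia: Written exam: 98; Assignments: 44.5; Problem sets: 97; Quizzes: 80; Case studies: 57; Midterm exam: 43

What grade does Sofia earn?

Merit

Problem sets (97) > Midterm exam (43), so Midterm exam counts as 97.
Weighted total:
  Written exam 98 × 0.12 = 11.76
  Assignments 44.5 × 0.12 = 5.34
  Problem sets 97 × 0.55 = 53.35
  Quizzes 80 × 0.07 = 5.6
  Case studies 57 × 0.07 = 3.99
  Midterm exam 97 × 0.07 = 6.79
Sum = 86.83
86.83 is ≥ 62.5 and < 87 → Merit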